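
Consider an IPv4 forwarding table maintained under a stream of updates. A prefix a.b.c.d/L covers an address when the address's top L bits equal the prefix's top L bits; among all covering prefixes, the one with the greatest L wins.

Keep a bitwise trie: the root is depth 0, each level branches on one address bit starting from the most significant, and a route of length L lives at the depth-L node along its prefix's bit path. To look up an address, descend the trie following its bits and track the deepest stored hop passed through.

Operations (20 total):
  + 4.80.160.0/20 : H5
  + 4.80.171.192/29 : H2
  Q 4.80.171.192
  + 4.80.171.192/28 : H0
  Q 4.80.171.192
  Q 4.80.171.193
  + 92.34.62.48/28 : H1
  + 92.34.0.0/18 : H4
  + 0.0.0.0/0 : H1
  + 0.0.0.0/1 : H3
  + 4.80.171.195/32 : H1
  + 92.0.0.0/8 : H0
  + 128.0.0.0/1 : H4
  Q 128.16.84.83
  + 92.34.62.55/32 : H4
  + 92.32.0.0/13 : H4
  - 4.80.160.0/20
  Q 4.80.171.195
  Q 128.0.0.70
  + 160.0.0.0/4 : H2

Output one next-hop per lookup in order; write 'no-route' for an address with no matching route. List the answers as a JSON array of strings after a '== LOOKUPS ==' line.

Process each operation:
  add 4.80.160.0/20 -> H5 at depth 20
  add 4.80.171.192/29 -> H2 at depth 29
  lookup 4.80.171.192: bits 00000100010100001010101111000 walk d0:-→d1:-→d2:-→d3:-→d4:-→d5:-→d6:-→d7:-→d8:-→d9:-→d10:-→d11:-→d12:-→d13:-→d14:-→d15:-→d16:-→d17:-→d18:-→d19:-→d20:H5→d21:-→d22:-→d23:-→d24:-→d25:-→d26:-→d27:-→d28:-→d29:H2 -> H2
  add 4.80.171.192/28 -> H0 at depth 28
  lookup 4.80.171.192: bits 00000100010100001010101111000 walk d0:-→d1:-→d2:-→d3:-→d4:-→d5:-→d6:-→d7:-→d8:-→d9:-→d10:-→d11:-→d12:-→d13:-→d14:-→d15:-→d16:-→d17:-→d18:-→d19:-→d20:H5→d21:-→d22:-→d23:-→d24:-→d25:-→d26:-→d27:-→d28:H0→d29:H2 -> H2
  lookup 4.80.171.193: bits 00000100010100001010101111000 walk d0:-→d1:-→d2:-→d3:-→d4:-→d5:-→d6:-→d7:-→d8:-→d9:-→d10:-→d11:-→d12:-→d13:-→d14:-→d15:-→d16:-→d17:-→d18:-→d19:-→d20:H5→d21:-→d22:-→d23:-→d24:-→d25:-→d26:-→d27:-→d28:H0→d29:H2 -> H2
  add 92.34.62.48/28 -> H1 at depth 28
  add 92.34.0.0/18 -> H4 at depth 18
  add 0.0.0.0/0 -> H1 at depth 0
  add 0.0.0.0/1 -> H3 at depth 1
  add 4.80.171.195/32 -> H1 at depth 32
  add 92.0.0.0/8 -> H0 at depth 8
  add 128.0.0.0/1 -> H4 at depth 1
  lookup 128.16.84.83: bits 1 walk d0:H1→d1:H4 -> H4
  add 92.34.62.55/32 -> H4 at depth 32
  add 92.32.0.0/13 -> H4 at depth 13
  del 4.80.160.0/20 (clear depth 20)
  lookup 4.80.171.195: bits 00000100010100001010101111000011 walk d0:H1→d1:H3→d2:-→d3:-→d4:-→d5:-→d6:-→d7:-→d8:-→d9:-→d10:-→d11:-→d12:-→d13:-→d14:-→d15:-→d16:-→d17:-→d18:-→d19:-→d20:-→d21:-→d22:-→d23:-→d24:-→d25:-→d26:-→d27:-→d28:H0→d29:H2→d30:-→d31:-→d32:H1 -> H1
  lookup 128.0.0.70: bits 1 walk d0:H1→d1:H4 -> H4
  add 160.0.0.0/4 -> H2 at depth 4

== LOOKUPS ==
["H2","H2","H2","H4","H1","H4"]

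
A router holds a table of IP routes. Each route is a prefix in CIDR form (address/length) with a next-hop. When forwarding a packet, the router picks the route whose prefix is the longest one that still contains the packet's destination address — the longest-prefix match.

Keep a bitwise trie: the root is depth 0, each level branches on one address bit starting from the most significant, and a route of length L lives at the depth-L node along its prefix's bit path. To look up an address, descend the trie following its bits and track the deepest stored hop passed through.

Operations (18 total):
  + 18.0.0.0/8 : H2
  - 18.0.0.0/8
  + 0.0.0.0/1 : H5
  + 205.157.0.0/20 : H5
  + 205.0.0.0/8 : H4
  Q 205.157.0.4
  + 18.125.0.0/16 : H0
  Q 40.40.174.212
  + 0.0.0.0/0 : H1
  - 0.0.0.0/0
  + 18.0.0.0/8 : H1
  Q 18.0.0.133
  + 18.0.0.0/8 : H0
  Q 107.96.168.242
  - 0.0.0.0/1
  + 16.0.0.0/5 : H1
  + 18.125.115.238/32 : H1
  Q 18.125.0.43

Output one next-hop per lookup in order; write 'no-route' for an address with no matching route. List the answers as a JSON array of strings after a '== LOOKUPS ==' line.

Apply in order:
  add 18.0.0.0/8 -> H2 at depth 8
  del 18.0.0.0/8 (clear depth 8)
  add 0.0.0.0/1 -> H5 at depth 1
  add 205.157.0.0/20 -> H5 at depth 20
  add 205.0.0.0/8 -> H4 at depth 8
  ? 205.157.0.4  path d0:-→d1:-→d2:-→d3:-→d4:-→d5:-→d6:-→d7:-→d8:H4→d9:-→d10:-→d11:-→d12:-→d13:-→d14:-→d15:-→d16:-→d17:-→d18:-→d19:-→d20:H5  best=H5
  add 18.125.0.0/16 -> H0 at depth 16
  ? 40.40.174.212  path d0:-→d1:H5→d2:-  best=H5
  add 0.0.0.0/0 -> H1 at depth 0
  del 0.0.0.0/0 (clear depth 0)
  add 18.0.0.0/8 -> H1 at depth 8
  ? 18.0.0.133  path d0:-→d1:H5→d2:-→d3:-→d4:-→d5:-→d6:-→d7:-→d8:H1→d9:-  best=H1
  add 18.0.0.0/8 -> H0 at depth 8
  ? 107.96.168.242  path d0:-→d1:H5  best=H5
  del 0.0.0.0/1 (clear depth 1)
  add 16.0.0.0/5 -> H1 at depth 5
  add 18.125.115.238/32 -> H1 at depth 32
  ? 18.125.0.43  path d0:-→d1:-→d2:-→d3:-→d4:-→d5:H1→d6:-→d7:-→d8:H0→d9:-→d10:-→d11:-→d12:-→d13:-→d14:-→d15:-→d16:H0→d17:-  best=H0

== LOOKUPS ==
["H5","H5","H1","H5","H0"]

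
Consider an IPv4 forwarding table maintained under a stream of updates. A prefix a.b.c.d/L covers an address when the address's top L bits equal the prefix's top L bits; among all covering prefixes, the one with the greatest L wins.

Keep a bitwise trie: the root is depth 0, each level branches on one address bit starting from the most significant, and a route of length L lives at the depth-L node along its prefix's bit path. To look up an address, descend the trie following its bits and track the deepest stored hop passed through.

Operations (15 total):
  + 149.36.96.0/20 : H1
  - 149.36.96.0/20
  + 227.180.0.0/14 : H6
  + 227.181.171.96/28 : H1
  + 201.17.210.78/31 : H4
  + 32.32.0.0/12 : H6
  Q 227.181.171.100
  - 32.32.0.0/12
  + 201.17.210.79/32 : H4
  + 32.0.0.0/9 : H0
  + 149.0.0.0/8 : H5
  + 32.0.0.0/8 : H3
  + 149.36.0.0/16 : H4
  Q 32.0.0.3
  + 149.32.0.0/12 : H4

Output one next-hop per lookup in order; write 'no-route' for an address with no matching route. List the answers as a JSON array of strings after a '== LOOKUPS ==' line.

Apply in order:
  add 149.36.96.0/20 -> H1 at depth 20
  del 149.36.96.0/20 (clear depth 20)
  add 227.180.0.0/14 -> H6 at depth 14
  add 227.181.171.96/28 -> H1 at depth 28
  add 201.17.210.78/31 -> H4 at depth 31
  add 32.32.0.0/12 -> H6 at depth 12
  lookup 227.181.171.100: bits 1110001110110101101010110110 walk d0:-→d1:-→d2:-→d3:-→d4:-→d5:-→d6:-→d7:-→d8:-→d9:-→d10:-→d11:-→d12:-→d13:-→d14:H6→d15:-→d16:-→d17:-→d18:-→d19:-→d20:-→d21:-→d22:-→d23:-→d24:-→d25:-→d26:-→d27:-→d28:H1 -> H1
  del 32.32.0.0/12 (clear depth 12)
  add 201.17.210.79/32 -> H4 at depth 32
  add 32.0.0.0/9 -> H0 at depth 9
  add 149.0.0.0/8 -> H5 at depth 8
  add 32.0.0.0/8 -> H3 at depth 8
  add 149.36.0.0/16 -> H4 at depth 16
  lookup 32.0.0.3: bits 0010000000 walk d0:-→d1:-→d2:-→d3:-→d4:-→d5:-→d6:-→d7:-→d8:H3→d9:H0→d10:- -> H0
  add 149.32.0.0/12 -> H4 at depth 12

== LOOKUPS ==
["H1","H0"]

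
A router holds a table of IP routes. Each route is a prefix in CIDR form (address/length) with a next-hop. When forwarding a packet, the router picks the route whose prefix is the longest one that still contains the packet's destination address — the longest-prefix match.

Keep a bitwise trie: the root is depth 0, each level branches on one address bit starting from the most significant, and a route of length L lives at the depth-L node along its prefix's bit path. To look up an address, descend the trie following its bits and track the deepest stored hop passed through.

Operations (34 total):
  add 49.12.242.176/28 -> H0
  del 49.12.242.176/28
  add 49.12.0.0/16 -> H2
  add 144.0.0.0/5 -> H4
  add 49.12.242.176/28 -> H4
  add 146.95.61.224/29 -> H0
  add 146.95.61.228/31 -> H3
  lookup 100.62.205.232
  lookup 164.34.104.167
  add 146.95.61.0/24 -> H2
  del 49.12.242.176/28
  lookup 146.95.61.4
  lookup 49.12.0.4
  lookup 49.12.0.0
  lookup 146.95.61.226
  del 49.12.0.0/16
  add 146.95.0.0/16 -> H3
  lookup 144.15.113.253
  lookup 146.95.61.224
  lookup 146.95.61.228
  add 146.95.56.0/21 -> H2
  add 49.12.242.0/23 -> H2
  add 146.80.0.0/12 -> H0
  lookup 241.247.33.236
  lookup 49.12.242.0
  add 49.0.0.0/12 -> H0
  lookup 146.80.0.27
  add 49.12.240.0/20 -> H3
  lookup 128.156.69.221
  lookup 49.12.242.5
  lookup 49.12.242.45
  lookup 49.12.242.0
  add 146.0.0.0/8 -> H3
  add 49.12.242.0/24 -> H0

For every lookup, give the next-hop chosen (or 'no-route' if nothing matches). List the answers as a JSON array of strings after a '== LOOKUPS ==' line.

Apply in order:
  + 49.12.242.176/28 (H0) depth=28
  - 49.12.242.176/28 clear@28
  + 49.12.0.0/16 (H2) depth=16
  + 144.0.0.0/5 (H4) depth=5
  + 49.12.242.176/28 (H4) depth=28
  + 146.95.61.224/29 (H0) depth=29
  + 146.95.61.228/31 (H3) depth=31
  lookup 100.62.205.232: bits 0 walk d0:-→d1:- -> no-route
  lookup 164.34.104.167: bits 10 walk d0:-→d1:-→d2:- -> no-route
  + 146.95.61.0/24 (H2) depth=24
  - 49.12.242.176/28 clear@28
  lookup 146.95.61.4: bits 100100100101111100111101 walk d0:-→d1:-→d2:-→d3:-→d4:-→d5:H4→d6:-→d7:-→d8:-→d9:-→d10:-→d11:-→d12:-→d13:-→d14:-→d15:-→d16:-→d17:-→d18:-→d19:-→d20:-→d21:-→d22:-→d23:-→d24:H2 -> H2
  lookup 49.12.0.4: bits 0011000100001100 walk d0:-→d1:-→d2:-→d3:-→d4:-→d5:-→d6:-→d7:-→d8:-→d9:-→d10:-→d11:-→d12:-→d13:-→d14:-→d15:-→d16:H2 -> H2
  lookup 49.12.0.0: bits 0011000100001100 walk d0:-→d1:-→d2:-→d3:-→d4:-→d5:-→d6:-→d7:-→d8:-→d9:-→d10:-→d11:-→d12:-→d13:-→d14:-→d15:-→d16:H2 -> H2
  lookup 146.95.61.226: bits 10010010010111110011110111100 walk d0:-→d1:-→d2:-→d3:-→d4:-→d5:H4→d6:-→d7:-→d8:-→d9:-→d10:-→d11:-→d12:-→d13:-→d14:-→d15:-→d16:-→d17:-→d18:-→d19:-→d20:-→d21:-→d22:-→d23:-→d24:H2→d25:-→d26:-→d27:-→d28:-→d29:H0 -> H0
  - 49.12.0.0/16 clear@16
  + 146.95.0.0/16 (H3) depth=16
  lookup 144.15.113.253: bits 100100 walk d0:-→d1:-→d2:-→d3:-→d4:-→d5:H4→d6:- -> H4
  lookup 146.95.61.224: bits 10010010010111110011110111100 walk d0:-→d1:-→d2:-→d3:-→d4:-→d5:H4→d6:-→d7:-→d8:-→d9:-→d10:-→d11:-→d12:-→d13:-→d14:-→d15:-→d16:H3→d17:-→d18:-→d19:-→d20:-→d21:-→d22:-→d23:-→d24:H2→d25:-→d26:-→d27:-→d28:-→d29:H0 -> H0
  lookup 146.95.61.228: bits 1001001001011111001111011110010 walk d0:-→d1:-→d2:-→d3:-→d4:-→d5:H4→d6:-→d7:-→d8:-→d9:-→d10:-→d11:-→d12:-→d13:-→d14:-→d15:-→d16:H3→d17:-→d18:-→d19:-→d20:-→d21:-→d22:-→d23:-→d24:H2→d25:-→d26:-→d27:-→d28:-→d29:H0→d30:-→d31:H3 -> H3
  + 146.95.56.0/21 (H2) depth=21
  + 49.12.242.0/23 (H2) depth=23
  + 146.80.0.0/12 (H0) depth=12
  lookup 241.247.33.236: bits 1 walk d0:-→d1:- -> no-route
  lookup 49.12.242.0: bits 001100010000110011110010 walk d0:-→d1:-→d2:-→d3:-→d4:-→d5:-→d6:-→d7:-→d8:-→d9:-→d10:-→d11:-→d12:-→d13:-→d14:-→d15:-→d16:-→d17:-→d18:-→d19:-→d20:-→d21:-→d22:-→d23:H2→d24:- -> H2
  + 49.0.0.0/12 (H0) depth=12
  lookup 146.80.0.27: bits 100100100101 walk d0:-→d1:-→d2:-→d3:-→d4:-→d5:H4→d6:-→d7:-→d8:-→d9:-→d10:-→d11:-→d12:H0 -> H0
  + 49.12.240.0/20 (H3) depth=20
  lookup 128.156.69.221: bits 100 walk d0:-→d1:-→d2:-→d3:- -> no-route
  lookup 49.12.242.5: bits 001100010000110011110010 walk d0:-→d1:-→d2:-→d3:-→d4:-→d5:-→d6:-→d7:-→d8:-→d9:-→d10:-→d11:-→d12:H0→d13:-→d14:-→d15:-→d16:-→d17:-→d18:-→d19:-→d20:H3→d21:-→d22:-→d23:H2→d24:- -> H2
  lookup 49.12.242.45: bits 001100010000110011110010 walk d0:-→d1:-→d2:-→d3:-→d4:-→d5:-→d6:-→d7:-→d8:-→d9:-→d10:-→d11:-→d12:H0→d13:-→d14:-→d15:-→d16:-→d17:-→d18:-→d19:-→d20:H3→d21:-→d22:-→d23:H2→d24:- -> H2
  lookup 49.12.242.0: bits 001100010000110011110010 walk d0:-→d1:-→d2:-→d3:-→d4:-→d5:-→d6:-→d7:-→d8:-→d9:-→d10:-→d11:-→d12:H0→d13:-→d14:-→d15:-→d16:-→d17:-→d18:-→d19:-→d20:H3→d21:-→d22:-→d23:H2→d24:- -> H2
  + 146.0.0.0/8 (H3) depth=8
  + 49.12.242.0/24 (H0) depth=24

== LOOKUPS ==
["no-route","no-route","H2","H2","H2","H0","H4","H0","H3","no-route","H2","H0","no-route","H2","H2","H2"]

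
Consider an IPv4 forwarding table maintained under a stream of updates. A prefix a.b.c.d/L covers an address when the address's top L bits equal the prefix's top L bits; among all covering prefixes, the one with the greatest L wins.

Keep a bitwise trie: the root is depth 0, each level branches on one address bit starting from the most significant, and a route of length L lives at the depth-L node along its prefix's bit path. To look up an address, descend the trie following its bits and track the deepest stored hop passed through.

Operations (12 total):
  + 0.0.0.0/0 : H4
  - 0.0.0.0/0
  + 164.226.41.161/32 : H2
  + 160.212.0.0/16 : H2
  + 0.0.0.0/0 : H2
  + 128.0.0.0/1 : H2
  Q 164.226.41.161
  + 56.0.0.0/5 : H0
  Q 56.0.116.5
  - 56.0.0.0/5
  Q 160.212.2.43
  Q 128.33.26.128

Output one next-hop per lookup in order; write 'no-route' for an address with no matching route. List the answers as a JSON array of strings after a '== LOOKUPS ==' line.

Apply in order:
  add 0.0.0.0/0 -> H4 at depth 0
  - 0.0.0.0/0 clear@0
  add 164.226.41.161/32 -> H2 at depth 32
  add 160.212.0.0/16 -> H2 at depth 16
  add 0.0.0.0/0 -> H2 at depth 0
  add 128.0.0.0/1 -> H2 at depth 1
  lookup 164.226.41.161: bits 10100100111000100010100110100001 walk d0:H2→d1:H2→d2:-→d3:-→d4:-→d5:-→d6:-→d7:-→d8:-→d9:-→d10:-→d11:-→d12:-→d13:-→d14:-→d15:-→d16:-→d17:-→d18:-→d19:-→d20:-→d21:-→d22:-→d23:-→d24:-→d25:-→d26:-→d27:-→d28:-→d29:-→d30:-→d31:-→d32:H2 -> H2
  add 56.0.0.0/5 -> H0 at depth 5
  lookup 56.0.116.5: bits 00111 walk d0:H2→d1:-→d2:-→d3:-→d4:-→d5:H0 -> H0
  - 56.0.0.0/5 clear@5
  lookup 160.212.2.43: bits 1010000011010100 walk d0:H2→d1:H2→d2:-→d3:-→d4:-→d5:-→d6:-→d7:-→d8:-→d9:-→d10:-→d11:-→d12:-→d13:-→d14:-→d15:-→d16:H2 -> H2
  lookup 128.33.26.128: bits 10 walk d0:H2→d1:H2→d2:- -> H2

== LOOKUPS ==
["H2","H0","H2","H2"]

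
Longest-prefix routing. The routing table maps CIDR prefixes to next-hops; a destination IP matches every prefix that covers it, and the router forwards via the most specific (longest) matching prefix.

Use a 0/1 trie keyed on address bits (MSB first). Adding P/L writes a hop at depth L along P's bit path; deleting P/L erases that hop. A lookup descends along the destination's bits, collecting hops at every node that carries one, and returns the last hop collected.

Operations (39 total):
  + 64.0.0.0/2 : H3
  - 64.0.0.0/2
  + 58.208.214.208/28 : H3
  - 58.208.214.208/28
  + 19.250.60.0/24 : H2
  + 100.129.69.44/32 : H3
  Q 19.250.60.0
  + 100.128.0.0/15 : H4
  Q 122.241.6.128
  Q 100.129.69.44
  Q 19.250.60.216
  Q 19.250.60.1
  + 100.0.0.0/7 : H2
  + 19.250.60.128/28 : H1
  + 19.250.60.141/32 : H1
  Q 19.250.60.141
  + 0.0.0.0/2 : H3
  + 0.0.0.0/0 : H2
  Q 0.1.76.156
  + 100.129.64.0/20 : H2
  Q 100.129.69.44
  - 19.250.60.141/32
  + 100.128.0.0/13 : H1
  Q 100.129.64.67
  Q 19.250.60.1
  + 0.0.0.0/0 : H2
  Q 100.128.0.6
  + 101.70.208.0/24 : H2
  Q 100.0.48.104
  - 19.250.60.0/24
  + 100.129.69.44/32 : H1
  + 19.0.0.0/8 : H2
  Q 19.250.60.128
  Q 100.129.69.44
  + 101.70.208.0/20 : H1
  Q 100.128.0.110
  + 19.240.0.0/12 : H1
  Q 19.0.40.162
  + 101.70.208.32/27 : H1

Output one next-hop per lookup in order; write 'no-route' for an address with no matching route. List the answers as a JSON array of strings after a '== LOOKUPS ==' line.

Process each operation:
  + 64.0.0.0/2 (H3) depth=2
  del 64.0.0.0/2 (clear depth 2)
  + 58.208.214.208/28 (H3) depth=28
  del 58.208.214.208/28 (clear depth 28)
  + 19.250.60.0/24 (H2) depth=24
  + 100.129.69.44/32 (H3) depth=32
  lookup 19.250.60.0: bits 000100111111101000111100 walk d0:-→d1:-→d2:-→d3:-→d4:-→d5:-→d6:-→d7:-→d8:-→d9:-→d10:-→d11:-→d12:-→d13:-→d14:-→d15:-→d16:-→d17:-→d18:-→d19:-→d20:-→d21:-→d22:-→d23:-→d24:H2 -> H2
  + 100.128.0.0/15 (H4) depth=15
  lookup 122.241.6.128: bits 011 walk d0:-→d1:-→d2:-→d3:- -> no-route
  lookup 100.129.69.44: bits 01100100100000010100010100101100 walk d0:-→d1:-→d2:-→d3:-→d4:-→d5:-→d6:-→d7:-→d8:-→d9:-→d10:-→d11:-→d12:-→d13:-→d14:-→d15:H4→d16:-→d17:-→d18:-→d19:-→d20:-→d21:-→d22:-→d23:-→d24:-→d25:-→d26:-→d27:-→d28:-→d29:-→d30:-→d31:-→d32:H3 -> H3
  lookup 19.250.60.216: bits 000100111111101000111100 walk d0:-→d1:-→d2:-→d3:-→d4:-→d5:-→d6:-→d7:-→d8:-→d9:-→d10:-→d11:-→d12:-→d13:-→d14:-→d15:-→d16:-→d17:-→d18:-→d19:-→d20:-→d21:-→d22:-→d23:-→d24:H2 -> H2
  lookup 19.250.60.1: bits 000100111111101000111100 walk d0:-→d1:-→d2:-→d3:-→d4:-→d5:-→d6:-→d7:-→d8:-→d9:-→d10:-→d11:-→d12:-→d13:-→d14:-→d15:-→d16:-→d17:-→d18:-→d19:-→d20:-→d21:-→d22:-→d23:-→d24:H2 -> H2
  + 100.0.0.0/7 (H2) depth=7
  + 19.250.60.128/28 (H1) depth=28
  + 19.250.60.141/32 (H1) depth=32
  lookup 19.250.60.141: bits 00010011111110100011110010001101 walk d0:-→d1:-→d2:-→d3:-→d4:-→d5:-→d6:-→d7:-→d8:-→d9:-→d10:-→d11:-→d12:-→d13:-→d14:-→d15:-→d16:-→d17:-→d18:-→d19:-→d20:-→d21:-→d22:-→d23:-→d24:H2→d25:-→d26:-→d27:-→d28:H1→d29:-→d30:-→d31:-→d32:H1 -> H1
  + 0.0.0.0/2 (H3) depth=2
  + 0.0.0.0/0 (H2) depth=0
  lookup 0.1.76.156: bits 000 walk d0:H2→d1:-→d2:H3→d3:- -> H3
  + 100.129.64.0/20 (H2) depth=20
  lookup 100.129.69.44: bits 01100100100000010100010100101100 walk d0:H2→d1:-→d2:-→d3:-→d4:-→d5:-→d6:-→d7:H2→d8:-→d9:-→d10:-→d11:-→d12:-→d13:-→d14:-→d15:H4→d16:-→d17:-→d18:-→d19:-→d20:H2→d21:-→d22:-→d23:-→d24:-→d25:-→d26:-→d27:-→d28:-→d29:-→d30:-→d31:-→d32:H3 -> H3
  del 19.250.60.141/32 (clear depth 32)
  + 100.128.0.0/13 (H1) depth=13
  lookup 100.129.64.67: bits 011001001000000101000 walk d0:H2→d1:-→d2:-→d3:-→d4:-→d5:-→d6:-→d7:H2→d8:-→d9:-→d10:-→d11:-→d12:-→d13:H1→d14:-→d15:H4→d16:-→d17:-→d18:-→d19:-→d20:H2→d21:- -> H2
  lookup 19.250.60.1: bits 000100111111101000111100 walk d0:H2→d1:-→d2:H3→d3:-→d4:-→d5:-→d6:-→d7:-→d8:-→d9:-→d10:-→d11:-→d12:-→d13:-→d14:-→d15:-→d16:-→d17:-→d18:-→d19:-→d20:-→d21:-→d22:-→d23:-→d24:H2 -> H2
  + 0.0.0.0/0 (H2) depth=0
  lookup 100.128.0.6: bits 011001001000000 walk d0:H2→d1:-→d2:-→d3:-→d4:-→d5:-→d6:-→d7:H2→d8:-→d9:-→d10:-→d11:-→d12:-→d13:H1→d14:-→d15:H4 -> H4
  + 101.70.208.0/24 (H2) depth=24
  lookup 100.0.48.104: bits 01100100 walk d0:H2→d1:-→d2:-→d3:-→d4:-→d5:-→d6:-→d7:H2→d8:- -> H2
  del 19.250.60.0/24 (clear depth 24)
  + 100.129.69.44/32 (H1) depth=32
  + 19.0.0.0/8 (H2) depth=8
  lookup 19.250.60.128: bits 0001001111111010001111001000 walk d0:H2→d1:-→d2:H3→d3:-→d4:-→d5:-→d6:-→d7:-→d8:H2→d9:-→d10:-→d11:-→d12:-→d13:-→d14:-→d15:-→d16:-→d17:-→d18:-→d19:-→d20:-→d21:-→d22:-→d23:-→d24:-→d25:-→d26:-→d27:-→d28:H1 -> H1
  lookup 100.129.69.44: bits 01100100100000010100010100101100 walk d0:H2→d1:-→d2:-→d3:-→d4:-→d5:-→d6:-→d7:H2→d8:-→d9:-→d10:-→d11:-→d12:-→d13:H1→d14:-→d15:H4→d16:-→d17:-→d18:-→d19:-→d20:H2→d21:-→d22:-→d23:-→d24:-→d25:-→d26:-→d27:-→d28:-→d29:-→d30:-→d31:-→d32:H1 -> H1
  + 101.70.208.0/20 (H1) depth=20
  lookup 100.128.0.110: bits 011001001000000 walk d0:H2→d1:-→d2:-→d3:-→d4:-→d5:-→d6:-→d7:H2→d8:-→d9:-→d10:-→d11:-→d12:-→d13:H1→d14:-→d15:H4 -> H4
  + 19.240.0.0/12 (H1) depth=12
  lookup 19.0.40.162: bits 00010011 walk d0:H2→d1:-→d2:H3→d3:-→d4:-→d5:-→d6:-→d7:-→d8:H2 -> H2
  + 101.70.208.32/27 (H1) depth=27

== LOOKUPS ==
["H2","no-route","H3","H2","H2","H1","H3","H3","H2","H2","H4","H2","H1","H1","H4","H2"]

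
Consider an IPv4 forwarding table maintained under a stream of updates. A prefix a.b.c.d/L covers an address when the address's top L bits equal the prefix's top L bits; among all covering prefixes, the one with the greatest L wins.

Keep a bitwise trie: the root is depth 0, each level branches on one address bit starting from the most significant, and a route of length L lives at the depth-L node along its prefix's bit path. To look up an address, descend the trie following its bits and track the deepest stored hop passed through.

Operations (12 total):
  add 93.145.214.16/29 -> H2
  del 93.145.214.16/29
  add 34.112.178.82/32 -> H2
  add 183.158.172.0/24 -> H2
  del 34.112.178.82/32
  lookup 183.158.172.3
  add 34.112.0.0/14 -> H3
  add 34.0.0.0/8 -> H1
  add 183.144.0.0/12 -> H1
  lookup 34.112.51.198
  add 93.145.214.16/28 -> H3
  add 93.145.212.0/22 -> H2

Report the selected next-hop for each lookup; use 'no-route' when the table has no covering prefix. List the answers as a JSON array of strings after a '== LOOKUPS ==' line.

Apply in order:
  add 93.145.214.16/29 -> H2 at depth 29
  - 93.145.214.16/29 clear@29
  add 34.112.178.82/32 -> H2 at depth 32
  add 183.158.172.0/24 -> H2 at depth 24
  - 34.112.178.82/32 clear@32
  ? 183.158.172.3  path d0:-→d1:-→d2:-→d3:-→d4:-→d5:-→d6:-→d7:-→d8:-→d9:-→d10:-→d11:-→d12:-→d13:-→d14:-→d15:-→d16:-→d17:-→d18:-→d19:-→d20:-→d21:-→d22:-→d23:-→d24:H2  best=H2
  add 34.112.0.0/14 -> H3 at depth 14
  add 34.0.0.0/8 -> H1 at depth 8
  add 183.144.0.0/12 -> H1 at depth 12
  ? 34.112.51.198  path d0:-→d1:-→d2:-→d3:-→d4:-→d5:-→d6:-→d7:-→d8:H1→d9:-→d10:-→d11:-→d12:-→d13:-→d14:H3→d15:-→d16:-  best=H3
  add 93.145.214.16/28 -> H3 at depth 28
  add 93.145.212.0/22 -> H2 at depth 22

== LOOKUPS ==
["H2","H3"]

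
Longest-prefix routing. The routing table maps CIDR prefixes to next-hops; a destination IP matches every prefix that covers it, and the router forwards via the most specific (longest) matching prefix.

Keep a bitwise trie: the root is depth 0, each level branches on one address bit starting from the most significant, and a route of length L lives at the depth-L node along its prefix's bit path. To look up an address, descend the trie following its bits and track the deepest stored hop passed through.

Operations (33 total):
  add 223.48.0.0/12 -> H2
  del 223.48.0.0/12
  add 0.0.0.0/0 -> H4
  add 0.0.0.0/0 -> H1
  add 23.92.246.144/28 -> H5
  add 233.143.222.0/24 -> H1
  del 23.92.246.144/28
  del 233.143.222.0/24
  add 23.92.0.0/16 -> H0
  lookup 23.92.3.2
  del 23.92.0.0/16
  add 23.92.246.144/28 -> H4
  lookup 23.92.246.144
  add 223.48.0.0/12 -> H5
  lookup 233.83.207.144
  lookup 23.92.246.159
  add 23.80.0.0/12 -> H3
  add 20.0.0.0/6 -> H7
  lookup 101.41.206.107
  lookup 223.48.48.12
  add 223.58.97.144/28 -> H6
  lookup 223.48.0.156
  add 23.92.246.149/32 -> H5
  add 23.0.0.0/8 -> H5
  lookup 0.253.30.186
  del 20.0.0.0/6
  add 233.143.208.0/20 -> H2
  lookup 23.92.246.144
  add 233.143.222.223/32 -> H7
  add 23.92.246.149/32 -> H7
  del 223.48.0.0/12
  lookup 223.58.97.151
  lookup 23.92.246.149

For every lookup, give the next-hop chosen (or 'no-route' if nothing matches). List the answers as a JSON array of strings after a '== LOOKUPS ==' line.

Process each operation:
  add 223.48.0.0/12 -> H2 at depth 12
  - 223.48.0.0/12 clear@12
  add 0.0.0.0/0 -> H4 at depth 0
  add 0.0.0.0/0 -> H1 at depth 0
  add 23.92.246.144/28 -> H5 at depth 28
  add 233.143.222.0/24 -> H1 at depth 24
  - 23.92.246.144/28 clear@28
  - 233.143.222.0/24 clear@24
  add 23.92.0.0/16 -> H0 at depth 16
  ? 23.92.3.2  path d0:H1→d1:-→d2:-→d3:-→d4:-→d5:-→d6:-→d7:-→d8:-→d9:-→d10:-→d11:-→d12:-→d13:-→d14:-→d15:-→d16:H0  best=H0
  - 23.92.0.0/16 clear@16
  add 23.92.246.144/28 -> H4 at depth 28
  ? 23.92.246.144  path d0:H1→d1:-→d2:-→d3:-→d4:-→d5:-→d6:-→d7:-→d8:-→d9:-→d10:-→d11:-→d12:-→d13:-→d14:-→d15:-→d16:-→d17:-→d18:-→d19:-→d20:-→d21:-→d22:-→d23:-→d24:-→d25:-→d26:-→d27:-→d28:H4  best=H4
  add 223.48.0.0/12 -> H5 at depth 12
  ? 233.83.207.144  path d0:H1→d1:-→d2:-→d3:-→d4:-→d5:-→d6:-→d7:-→d8:-  best=H1
  ? 23.92.246.159  path d0:H1→d1:-→d2:-→d3:-→d4:-→d5:-→d6:-→d7:-→d8:-→d9:-→d10:-→d11:-→d12:-→d13:-→d14:-→d15:-→d16:-→d17:-→d18:-→d19:-→d20:-→d21:-→d22:-→d23:-→d24:-→d25:-→d26:-→d27:-→d28:H4  best=H4
  add 23.80.0.0/12 -> H3 at depth 12
  add 20.0.0.0/6 -> H7 at depth 6
  ? 101.41.206.107  path d0:H1→d1:-  best=H1
  ? 223.48.48.12  path d0:H1→d1:-→d2:-→d3:-→d4:-→d5:-→d6:-→d7:-→d8:-→d9:-→d10:-→d11:-→d12:H5  best=H5
  add 223.58.97.144/28 -> H6 at depth 28
  ? 223.48.0.156  path d0:H1→d1:-→d2:-→d3:-→d4:-→d5:-→d6:-→d7:-→d8:-→d9:-→d10:-→d11:-→d12:H5  best=H5
  add 23.92.246.149/32 -> H5 at depth 32
  add 23.0.0.0/8 -> H5 at depth 8
  ? 0.253.30.186  path d0:H1→d1:-→d2:-→d3:-  best=H1
  - 20.0.0.0/6 clear@6
  add 233.143.208.0/20 -> H2 at depth 20
  ? 23.92.246.144  path d0:H1→d1:-→d2:-→d3:-→d4:-→d5:-→d6:-→d7:-→d8:H5→d9:-→d10:-→d11:-→d12:H3→d13:-→d14:-→d15:-→d16:-→d17:-→d18:-→d19:-→d20:-→d21:-→d22:-→d23:-→d24:-→d25:-→d26:-→d27:-→d28:H4→d29:-  best=H4
  add 233.143.222.223/32 -> H7 at depth 32
  add 23.92.246.149/32 -> H7 at depth 32
  - 223.48.0.0/12 clear@12
  ? 223.58.97.151  path d0:H1→d1:-→d2:-→d3:-→d4:-→d5:-→d6:-→d7:-→d8:-→d9:-→d10:-→d11:-→d12:-→d13:-→d14:-→d15:-→d16:-→d17:-→d18:-→d19:-→d20:-→d21:-→d22:-→d23:-→d24:-→d25:-→d26:-→d27:-→d28:H6  best=H6
  ? 23.92.246.149  path d0:H1→d1:-→d2:-→d3:-→d4:-→d5:-→d6:-→d7:-→d8:H5→d9:-→d10:-→d11:-→d12:H3→d13:-→d14:-→d15:-→d16:-→d17:-→d18:-→d19:-→d20:-→d21:-→d22:-→d23:-→d24:-→d25:-→d26:-→d27:-→d28:H4→d29:-→d30:-→d31:-→d32:H7  best=H7

== LOOKUPS ==
["H0","H4","H1","H4","H1","H5","H5","H1","H4","H6","H7"]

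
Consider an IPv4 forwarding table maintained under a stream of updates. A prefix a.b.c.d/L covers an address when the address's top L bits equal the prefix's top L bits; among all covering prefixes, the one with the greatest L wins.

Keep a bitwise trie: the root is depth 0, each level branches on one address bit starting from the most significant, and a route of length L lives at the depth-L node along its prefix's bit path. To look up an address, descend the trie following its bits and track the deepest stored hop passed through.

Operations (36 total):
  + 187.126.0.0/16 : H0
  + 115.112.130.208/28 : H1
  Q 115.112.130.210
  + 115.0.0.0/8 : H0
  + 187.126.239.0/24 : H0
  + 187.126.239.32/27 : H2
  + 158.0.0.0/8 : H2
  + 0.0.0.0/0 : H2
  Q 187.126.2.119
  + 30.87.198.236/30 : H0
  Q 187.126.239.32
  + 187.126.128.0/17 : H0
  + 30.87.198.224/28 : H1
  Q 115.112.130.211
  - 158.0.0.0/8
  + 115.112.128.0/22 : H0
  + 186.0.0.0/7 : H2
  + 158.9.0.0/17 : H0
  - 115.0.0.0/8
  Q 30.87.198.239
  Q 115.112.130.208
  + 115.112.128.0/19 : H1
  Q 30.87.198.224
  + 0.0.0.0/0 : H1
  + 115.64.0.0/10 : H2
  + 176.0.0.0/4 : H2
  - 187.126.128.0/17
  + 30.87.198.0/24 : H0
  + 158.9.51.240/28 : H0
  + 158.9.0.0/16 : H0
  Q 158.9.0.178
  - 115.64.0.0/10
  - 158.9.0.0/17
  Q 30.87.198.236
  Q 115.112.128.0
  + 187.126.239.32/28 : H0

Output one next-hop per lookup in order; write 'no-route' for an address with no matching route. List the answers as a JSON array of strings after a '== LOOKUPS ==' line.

Apply in order:
  add 187.126.0.0/16 -> H0 at depth 16
  add 115.112.130.208/28 -> H1 at depth 28
  lookup 115.112.130.210: bits 0111001101110000100000101101 walk d0:-→d1:-→d2:-→d3:-→d4:-→d5:-→d6:-→d7:-→d8:-→d9:-→d10:-→d11:-→d12:-→d13:-→d14:-→d15:-→d16:-→d17:-→d18:-→d19:-→d20:-→d21:-→d22:-→d23:-→d24:-→d25:-→d26:-→d27:-→d28:H1 -> H1
  add 115.0.0.0/8 -> H0 at depth 8
  add 187.126.239.0/24 -> H0 at depth 24
  add 187.126.239.32/27 -> H2 at depth 27
  add 158.0.0.0/8 -> H2 at depth 8
  add 0.0.0.0/0 -> H2 at depth 0
  lookup 187.126.2.119: bits 1011101101111110 walk d0:H2→d1:-→d2:-→d3:-→d4:-→d5:-→d6:-→d7:-→d8:-→d9:-→d10:-→d11:-→d12:-→d13:-→d14:-→d15:-→d16:H0 -> H0
  add 30.87.198.236/30 -> H0 at depth 30
  lookup 187.126.239.32: bits 101110110111111011101111001 walk d0:H2→d1:-→d2:-→d3:-→d4:-→d5:-→d6:-→d7:-→d8:-→d9:-→d10:-→d11:-→d12:-→d13:-→d14:-→d15:-→d16:H0→d17:-→d18:-→d19:-→d20:-→d21:-→d22:-→d23:-→d24:H0→d25:-→d26:-→d27:H2 -> H2
  add 187.126.128.0/17 -> H0 at depth 17
  add 30.87.198.224/28 -> H1 at depth 28
  lookup 115.112.130.211: bits 0111001101110000100000101101 walk d0:H2→d1:-→d2:-→d3:-→d4:-→d5:-→d6:-→d7:-→d8:H0→d9:-→d10:-→d11:-→d12:-→d13:-→d14:-→d15:-→d16:-→d17:-→d18:-→d19:-→d20:-→d21:-→d22:-→d23:-→d24:-→d25:-→d26:-→d27:-→d28:H1 -> H1
  del 158.0.0.0/8 (clear depth 8)
  add 115.112.128.0/22 -> H0 at depth 22
  add 186.0.0.0/7 -> H2 at depth 7
  add 158.9.0.0/17 -> H0 at depth 17
  del 115.0.0.0/8 (clear depth 8)
  lookup 30.87.198.239: bits 000111100101011111000110111011 walk d0:H2→d1:-→d2:-→d3:-→d4:-→d5:-→d6:-→d7:-→d8:-→d9:-→d10:-→d11:-→d12:-→d13:-→d14:-→d15:-→d16:-→d17:-→d18:-→d19:-→d20:-→d21:-→d22:-→d23:-→d24:-→d25:-→d26:-→d27:-→d28:H1→d29:-→d30:H0 -> H0
  lookup 115.112.130.208: bits 0111001101110000100000101101 walk d0:H2→d1:-→d2:-→d3:-→d4:-→d5:-→d6:-→d7:-→d8:-→d9:-→d10:-→d11:-→d12:-→d13:-→d14:-→d15:-→d16:-→d17:-→d18:-→d19:-→d20:-→d21:-→d22:H0→d23:-→d24:-→d25:-→d26:-→d27:-→d28:H1 -> H1
  add 115.112.128.0/19 -> H1 at depth 19
  lookup 30.87.198.224: bits 0001111001010111110001101110 walk d0:H2→d1:-→d2:-→d3:-→d4:-→d5:-→d6:-→d7:-→d8:-→d9:-→d10:-→d11:-→d12:-→d13:-→d14:-→d15:-→d16:-→d17:-→d18:-→d19:-→d20:-→d21:-→d22:-→d23:-→d24:-→d25:-→d26:-→d27:-→d28:H1 -> H1
  add 0.0.0.0/0 -> H1 at depth 0
  add 115.64.0.0/10 -> H2 at depth 10
  add 176.0.0.0/4 -> H2 at depth 4
  del 187.126.128.0/17 (clear depth 17)
  add 30.87.198.0/24 -> H0 at depth 24
  add 158.9.51.240/28 -> H0 at depth 28
  add 158.9.0.0/16 -> H0 at depth 16
  lookup 158.9.0.178: bits 100111100000100100 walk d0:H1→d1:-→d2:-→d3:-→d4:-→d5:-→d6:-→d7:-→d8:-→d9:-→d10:-→d11:-→d12:-→d13:-→d14:-→d15:-→d16:H0→d17:H0→d18:- -> H0
  del 115.64.0.0/10 (clear depth 10)
  del 158.9.0.0/17 (clear depth 17)
  lookup 30.87.198.236: bits 000111100101011111000110111011 walk d0:H1→d1:-→d2:-→d3:-→d4:-→d5:-→d6:-→d7:-→d8:-→d9:-→d10:-→d11:-→d12:-→d13:-→d14:-→d15:-→d16:-→d17:-→d18:-→d19:-→d20:-→d21:-→d22:-→d23:-→d24:H0→d25:-→d26:-→d27:-→d28:H1→d29:-→d30:H0 -> H0
  lookup 115.112.128.0: bits 0111001101110000100000 walk d0:H1→d1:-→d2:-→d3:-→d4:-→d5:-→d6:-→d7:-→d8:-→d9:-→d10:-→d11:-→d12:-→d13:-→d14:-→d15:-→d16:-→d17:-→d18:-→d19:H1→d20:-→d21:-→d22:H0 -> H0
  add 187.126.239.32/28 -> H0 at depth 28

== LOOKUPS ==
["H1","H0","H2","H1","H0","H1","H1","H0","H0","H0"]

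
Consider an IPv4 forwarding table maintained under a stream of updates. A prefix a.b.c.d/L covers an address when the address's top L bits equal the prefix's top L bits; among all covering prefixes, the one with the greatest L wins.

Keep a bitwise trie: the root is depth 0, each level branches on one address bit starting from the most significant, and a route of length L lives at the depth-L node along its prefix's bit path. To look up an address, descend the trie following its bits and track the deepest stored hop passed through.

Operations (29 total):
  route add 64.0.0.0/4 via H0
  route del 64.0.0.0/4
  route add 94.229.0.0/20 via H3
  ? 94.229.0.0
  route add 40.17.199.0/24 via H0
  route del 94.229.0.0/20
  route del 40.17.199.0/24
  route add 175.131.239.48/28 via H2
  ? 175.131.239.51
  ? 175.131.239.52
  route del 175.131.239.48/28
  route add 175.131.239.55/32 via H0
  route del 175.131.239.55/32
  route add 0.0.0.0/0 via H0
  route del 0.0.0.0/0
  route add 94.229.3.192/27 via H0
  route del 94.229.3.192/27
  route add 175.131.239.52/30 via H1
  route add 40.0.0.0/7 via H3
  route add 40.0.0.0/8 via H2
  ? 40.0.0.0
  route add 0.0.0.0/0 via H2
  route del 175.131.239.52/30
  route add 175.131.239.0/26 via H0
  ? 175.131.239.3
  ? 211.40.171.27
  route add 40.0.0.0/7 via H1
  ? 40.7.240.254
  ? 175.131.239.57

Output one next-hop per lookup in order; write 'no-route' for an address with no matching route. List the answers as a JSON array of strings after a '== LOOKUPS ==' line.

Process each operation:
  + 64.0.0.0/4 (H0) depth=4
  - 64.0.0.0/4 clear@4
  + 94.229.0.0/20 (H3) depth=20
  Q 94.229.0.0: descend 01011110111001010000 ; hops seen [H3] ; pick H3
  + 40.17.199.0/24 (H0) depth=24
  - 94.229.0.0/20 clear@20
  - 40.17.199.0/24 clear@24
  + 175.131.239.48/28 (H2) depth=28
  Q 175.131.239.51: descend 1010111110000011111011110011 ; hops seen [H2] ; pick H2
  Q 175.131.239.52: descend 1010111110000011111011110011 ; hops seen [H2] ; pick H2
  - 175.131.239.48/28 clear@28
  + 175.131.239.55/32 (H0) depth=32
  - 175.131.239.55/32 clear@32
  + 0.0.0.0/0 (H0) depth=0
  - 0.0.0.0/0 clear@0
  + 94.229.3.192/27 (H0) depth=27
  - 94.229.3.192/27 clear@27
  + 175.131.239.52/30 (H1) depth=30
  + 40.0.0.0/7 (H3) depth=7
  + 40.0.0.0/8 (H2) depth=8
  Q 40.0.0.0: descend 00101000000 ; hops seen [H3,H2] ; pick H2
  + 0.0.0.0/0 (H2) depth=0
  - 175.131.239.52/30 clear@30
  + 175.131.239.0/26 (H0) depth=26
  Q 175.131.239.3: descend 10101111100000111110111100 ; hops seen [H2,H0] ; pick H0
  Q 211.40.171.27: descend 1 ; hops seen [H2] ; pick H2
  + 40.0.0.0/7 (H1) depth=7
  Q 40.7.240.254: descend 00101000000 ; hops seen [H2,H1,H2] ; pick H2
  Q 175.131.239.57: descend 1010111110000011111011110011 ; hops seen [H2,H0] ; pick H0

== LOOKUPS ==
["H3","H2","H2","H2","H0","H2","H2","H0"]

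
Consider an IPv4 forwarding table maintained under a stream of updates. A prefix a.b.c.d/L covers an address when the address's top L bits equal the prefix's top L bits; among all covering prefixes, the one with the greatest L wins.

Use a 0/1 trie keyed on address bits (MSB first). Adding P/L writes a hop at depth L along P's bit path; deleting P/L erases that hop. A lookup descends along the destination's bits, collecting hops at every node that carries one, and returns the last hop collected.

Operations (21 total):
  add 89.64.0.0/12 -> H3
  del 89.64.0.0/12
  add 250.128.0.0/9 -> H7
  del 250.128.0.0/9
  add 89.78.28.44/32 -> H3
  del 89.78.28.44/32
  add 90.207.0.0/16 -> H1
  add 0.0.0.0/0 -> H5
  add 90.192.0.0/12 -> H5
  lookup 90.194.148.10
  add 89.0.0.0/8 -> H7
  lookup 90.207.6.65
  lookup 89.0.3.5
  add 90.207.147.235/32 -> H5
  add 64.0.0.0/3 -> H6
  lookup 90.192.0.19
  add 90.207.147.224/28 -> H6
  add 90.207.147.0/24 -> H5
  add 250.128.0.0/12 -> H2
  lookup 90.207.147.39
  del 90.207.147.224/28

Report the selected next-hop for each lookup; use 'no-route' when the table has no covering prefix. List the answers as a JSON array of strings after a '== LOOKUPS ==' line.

Process each operation:
  + 89.64.0.0/12 (H3) depth=12
  - 89.64.0.0/12 clear@12
  + 250.128.0.0/9 (H7) depth=9
  - 250.128.0.0/9 clear@9
  + 89.78.28.44/32 (H3) depth=32
  - 89.78.28.44/32 clear@32
  + 90.207.0.0/16 (H1) depth=16
  + 0.0.0.0/0 (H5) depth=0
  + 90.192.0.0/12 (H5) depth=12
  lookup 90.194.148.10: bits 010110101100 walk d0:H5→d1:-→d2:-→d3:-→d4:-→d5:-→d6:-→d7:-→d8:-→d9:-→d10:-→d11:-→d12:H5 -> H5
  + 89.0.0.0/8 (H7) depth=8
  lookup 90.207.6.65: bits 0101101011001111 walk d0:H5→d1:-→d2:-→d3:-→d4:-→d5:-→d6:-→d7:-→d8:-→d9:-→d10:-→d11:-→d12:H5→d13:-→d14:-→d15:-→d16:H1 -> H1
  lookup 89.0.3.5: bits 010110010 walk d0:H5→d1:-→d2:-→d3:-→d4:-→d5:-→d6:-→d7:-→d8:H7→d9:- -> H7
  + 90.207.147.235/32 (H5) depth=32
  + 64.0.0.0/3 (H6) depth=3
  lookup 90.192.0.19: bits 010110101100 walk d0:H5→d1:-→d2:-→d3:H6→d4:-→d5:-→d6:-→d7:-→d8:-→d9:-→d10:-→d11:-→d12:H5 -> H5
  + 90.207.147.224/28 (H6) depth=28
  + 90.207.147.0/24 (H5) depth=24
  + 250.128.0.0/12 (H2) depth=12
  lookup 90.207.147.39: bits 010110101100111110010011 walk d0:H5→d1:-→d2:-→d3:H6→d4:-→d5:-→d6:-→d7:-→d8:-→d9:-→d10:-→d11:-→d12:H5→d13:-→d14:-→d15:-→d16:H1→d17:-→d18:-→d19:-→d20:-→d21:-→d22:-→d23:-→d24:H5 -> H5
  - 90.207.147.224/28 clear@28

== LOOKUPS ==
["H5","H1","H7","H5","H5"]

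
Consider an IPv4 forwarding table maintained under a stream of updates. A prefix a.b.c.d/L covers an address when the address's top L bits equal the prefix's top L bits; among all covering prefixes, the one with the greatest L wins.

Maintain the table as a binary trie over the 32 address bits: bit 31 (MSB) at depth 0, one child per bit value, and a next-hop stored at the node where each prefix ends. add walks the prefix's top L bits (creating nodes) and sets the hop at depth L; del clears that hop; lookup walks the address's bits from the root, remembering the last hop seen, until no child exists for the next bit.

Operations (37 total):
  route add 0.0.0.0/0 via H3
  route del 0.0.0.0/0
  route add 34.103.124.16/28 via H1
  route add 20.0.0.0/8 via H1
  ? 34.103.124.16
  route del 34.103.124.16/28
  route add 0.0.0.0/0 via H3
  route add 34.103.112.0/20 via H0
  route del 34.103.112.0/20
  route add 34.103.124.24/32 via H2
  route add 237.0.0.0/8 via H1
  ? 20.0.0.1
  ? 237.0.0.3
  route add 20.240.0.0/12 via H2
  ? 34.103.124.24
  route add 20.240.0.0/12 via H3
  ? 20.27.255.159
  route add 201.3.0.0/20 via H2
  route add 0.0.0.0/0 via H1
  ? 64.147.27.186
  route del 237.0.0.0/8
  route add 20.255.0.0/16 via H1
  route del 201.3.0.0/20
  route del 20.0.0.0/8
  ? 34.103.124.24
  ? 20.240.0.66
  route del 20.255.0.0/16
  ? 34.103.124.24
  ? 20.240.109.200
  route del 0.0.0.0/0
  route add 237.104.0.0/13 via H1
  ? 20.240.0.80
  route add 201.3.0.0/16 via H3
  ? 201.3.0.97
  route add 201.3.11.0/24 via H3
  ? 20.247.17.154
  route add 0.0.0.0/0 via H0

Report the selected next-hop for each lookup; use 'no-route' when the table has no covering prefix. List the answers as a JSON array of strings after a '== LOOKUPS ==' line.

Trace:
  + 0.0.0.0/0 (H3) depth=0
  del 0.0.0.0/0 (clear depth 0)
  + 34.103.124.16/28 (H1) depth=28
  + 20.0.0.0/8 (H1) depth=8
  lookup 34.103.124.16: bits 0010001001100111011111000001 walk d0:-→d1:-→d2:-→d3:-→d4:-→d5:-→d6:-→d7:-→d8:-→d9:-→d10:-→d11:-→d12:-→d13:-→d14:-→d15:-→d16:-→d17:-→d18:-→d19:-→d20:-→d21:-→d22:-→d23:-→d24:-→d25:-→d26:-→d27:-→d28:H1 -> H1
  del 34.103.124.16/28 (clear depth 28)
  + 0.0.0.0/0 (H3) depth=0
  + 34.103.112.0/20 (H0) depth=20
  del 34.103.112.0/20 (clear depth 20)
  + 34.103.124.24/32 (H2) depth=32
  + 237.0.0.0/8 (H1) depth=8
  lookup 20.0.0.1: bits 00010100 walk d0:H3→d1:-→d2:-→d3:-→d4:-→d5:-→d6:-→d7:-→d8:H1 -> H1
  lookup 237.0.0.3: bits 11101101 walk d0:H3→d1:-→d2:-→d3:-→d4:-→d5:-→d6:-→d7:-→d8:H1 -> H1
  + 20.240.0.0/12 (H2) depth=12
  lookup 34.103.124.24: bits 00100010011001110111110000011000 walk d0:H3→d1:-→d2:-→d3:-→d4:-→d5:-→d6:-→d7:-→d8:-→d9:-→d10:-→d11:-→d12:-→d13:-→d14:-→d15:-→d16:-→d17:-→d18:-→d19:-→d20:-→d21:-→d22:-→d23:-→d24:-→d25:-→d26:-→d27:-→d28:-→d29:-→d30:-→d31:-→d32:H2 -> H2
  + 20.240.0.0/12 (H3) depth=12
  lookup 20.27.255.159: bits 00010100 walk d0:H3→d1:-→d2:-→d3:-→d4:-→d5:-→d6:-→d7:-→d8:H1 -> H1
  + 201.3.0.0/20 (H2) depth=20
  + 0.0.0.0/0 (H1) depth=0
  lookup 64.147.27.186: bits 0 walk d0:H1→d1:- -> H1
  del 237.0.0.0/8 (clear depth 8)
  + 20.255.0.0/16 (H1) depth=16
  del 201.3.0.0/20 (clear depth 20)
  del 20.0.0.0/8 (clear depth 8)
  lookup 34.103.124.24: bits 00100010011001110111110000011000 walk d0:H1→d1:-→d2:-→d3:-→d4:-→d5:-→d6:-→d7:-→d8:-→d9:-→d10:-→d11:-→d12:-→d13:-→d14:-→d15:-→d16:-→d17:-→d18:-→d19:-→d20:-→d21:-→d22:-→d23:-→d24:-→d25:-→d26:-→d27:-→d28:-→d29:-→d30:-→d31:-→d32:H2 -> H2
  lookup 20.240.0.66: bits 000101001111 walk d0:H1→d1:-→d2:-→d3:-→d4:-→d5:-→d6:-→d7:-→d8:-→d9:-→d10:-→d11:-→d12:H3 -> H3
  del 20.255.0.0/16 (clear depth 16)
  lookup 34.103.124.24: bits 00100010011001110111110000011000 walk d0:H1→d1:-→d2:-→d3:-→d4:-→d5:-→d6:-→d7:-→d8:-→d9:-→d10:-→d11:-→d12:-→d13:-→d14:-→d15:-→d16:-→d17:-→d18:-→d19:-→d20:-→d21:-→d22:-→d23:-→d24:-→d25:-→d26:-→d27:-→d28:-→d29:-→d30:-→d31:-→d32:H2 -> H2
  lookup 20.240.109.200: bits 000101001111 walk d0:H1→d1:-→d2:-→d3:-→d4:-→d5:-→d6:-→d7:-→d8:-→d9:-→d10:-→d11:-→d12:H3 -> H3
  del 0.0.0.0/0 (clear depth 0)
  + 237.104.0.0/13 (H1) depth=13
  lookup 20.240.0.80: bits 000101001111 walk d0:-→d1:-→d2:-→d3:-→d4:-→d5:-→d6:-→d7:-→d8:-→d9:-→d10:-→d11:-→d12:H3 -> H3
  + 201.3.0.0/16 (H3) depth=16
  lookup 201.3.0.97: bits 11001001000000110000 walk d0:-→d1:-→d2:-→d3:-→d4:-→d5:-→d6:-→d7:-→d8:-→d9:-→d10:-→d11:-→d12:-→d13:-→d14:-→d15:-→d16:H3→d17:-→d18:-→d19:-→d20:- -> H3
  + 201.3.11.0/24 (H3) depth=24
  lookup 20.247.17.154: bits 000101001111 walk d0:-→d1:-→d2:-→d3:-→d4:-→d5:-→d6:-→d7:-→d8:-→d9:-→d10:-→d11:-→d12:H3 -> H3
  + 0.0.0.0/0 (H0) depth=0

== LOOKUPS ==
["H1","H1","H1","H2","H1","H1","H2","H3","H2","H3","H3","H3","H3"]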